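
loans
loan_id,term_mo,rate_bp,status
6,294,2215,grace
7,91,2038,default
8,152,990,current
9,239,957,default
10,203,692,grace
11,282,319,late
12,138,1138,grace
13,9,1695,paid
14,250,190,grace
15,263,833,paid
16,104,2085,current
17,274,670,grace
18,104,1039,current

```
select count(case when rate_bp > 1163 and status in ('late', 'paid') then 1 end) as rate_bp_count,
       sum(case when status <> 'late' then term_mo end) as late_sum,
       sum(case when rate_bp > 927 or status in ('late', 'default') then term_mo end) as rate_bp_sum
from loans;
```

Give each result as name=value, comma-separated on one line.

[rate_bp_count: rate_bp > 1163 and status in ('late', 'paid')]
loan_id=6: ✗
loan_id=7: ✗
loan_id=8: ✗
loan_id=9: ✗
loan_id=10: ✗
loan_id=11: ✗
loan_id=12: ✗
loan_id=13: ✓ → 1
loan_id=14: ✗
loan_id=15: ✗
loan_id=16: ✗
loan_id=17: ✗
loan_id=18: ✗
rate_bp_count = COUNT(1) = 1
—
[late_sum: status <> 'late']
loan_id=6: ✓ → 294
loan_id=7: ✓ → 91
loan_id=8: ✓ → 152
loan_id=9: ✓ → 239
loan_id=10: ✓ → 203
loan_id=11: ✗
loan_id=12: ✓ → 138
loan_id=13: ✓ → 9
loan_id=14: ✓ → 250
loan_id=15: ✓ → 263
loan_id=16: ✓ → 104
loan_id=17: ✓ → 274
loan_id=18: ✓ → 104
late_sum = 294 + 91 + 152 + 239 + 203 + 138 + 9 + 250 + 263 + 104 + 274 + 104 = 2121
—
[rate_bp_sum: rate_bp > 927 or status in ('late', 'default')]
loan_id=6: ✓ → 294
loan_id=7: ✓ → 91
loan_id=8: ✓ → 152
loan_id=9: ✓ → 239
loan_id=10: ✗
loan_id=11: ✓ → 282
loan_id=12: ✓ → 138
loan_id=13: ✓ → 9
loan_id=14: ✗
loan_id=15: ✗
loan_id=16: ✓ → 104
loan_id=17: ✗
loan_id=18: ✓ → 104
rate_bp_sum = 294 + 91 + 152 + 239 + 282 + 138 + 9 + 104 + 104 = 1413

rate_bp_count=1, late_sum=2121, rate_bp_sum=1413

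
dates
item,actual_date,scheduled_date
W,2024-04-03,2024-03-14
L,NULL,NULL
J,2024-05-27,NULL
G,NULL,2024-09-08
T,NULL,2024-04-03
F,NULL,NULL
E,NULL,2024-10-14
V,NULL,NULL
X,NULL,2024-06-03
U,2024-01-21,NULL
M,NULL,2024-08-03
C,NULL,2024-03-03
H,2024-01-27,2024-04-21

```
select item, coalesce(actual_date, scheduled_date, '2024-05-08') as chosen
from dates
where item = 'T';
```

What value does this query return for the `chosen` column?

item = T: actual_date=NULL, scheduled_date=2024-04-03.
actual_date=NULL, scheduled_date=2024-04-03 → 2024-04-03

2024-04-03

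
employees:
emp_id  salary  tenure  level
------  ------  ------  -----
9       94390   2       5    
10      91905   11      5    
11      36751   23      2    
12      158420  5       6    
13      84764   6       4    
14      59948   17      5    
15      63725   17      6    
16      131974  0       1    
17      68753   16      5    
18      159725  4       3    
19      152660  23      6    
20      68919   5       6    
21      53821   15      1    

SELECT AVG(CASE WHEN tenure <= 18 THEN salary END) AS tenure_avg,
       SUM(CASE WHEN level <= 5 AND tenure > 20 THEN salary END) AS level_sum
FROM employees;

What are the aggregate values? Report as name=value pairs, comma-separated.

tenure_avg=94213.0909090909, level_sum=36751

[tenure_avg: tenure <= 18]
emp_id=9: ✓ → 94390
emp_id=10: ✓ → 91905
emp_id=11: ✗
emp_id=12: ✓ → 158420
emp_id=13: ✓ → 84764
emp_id=14: ✓ → 59948
emp_id=15: ✓ → 63725
emp_id=16: ✓ → 131974
emp_id=17: ✓ → 68753
emp_id=18: ✓ → 159725
emp_id=19: ✗
emp_id=20: ✓ → 68919
emp_id=21: ✓ → 53821
tenure_avg = (94390 + 91905 + 158420 + 84764 + 59948 + 63725 + 131974 + 68753 + 159725 + 68919 + 53821) / 11 = 94213.0909090909
—
[level_sum: level <= 5 AND tenure > 20]
emp_id=9: ✗
emp_id=10: ✗
emp_id=11: ✓ → 36751
emp_id=12: ✗
emp_id=13: ✗
emp_id=14: ✗
emp_id=15: ✗
emp_id=16: ✗
emp_id=17: ✗
emp_id=18: ✗
emp_id=19: ✗
emp_id=20: ✗
emp_id=21: ✗
level_sum = 36751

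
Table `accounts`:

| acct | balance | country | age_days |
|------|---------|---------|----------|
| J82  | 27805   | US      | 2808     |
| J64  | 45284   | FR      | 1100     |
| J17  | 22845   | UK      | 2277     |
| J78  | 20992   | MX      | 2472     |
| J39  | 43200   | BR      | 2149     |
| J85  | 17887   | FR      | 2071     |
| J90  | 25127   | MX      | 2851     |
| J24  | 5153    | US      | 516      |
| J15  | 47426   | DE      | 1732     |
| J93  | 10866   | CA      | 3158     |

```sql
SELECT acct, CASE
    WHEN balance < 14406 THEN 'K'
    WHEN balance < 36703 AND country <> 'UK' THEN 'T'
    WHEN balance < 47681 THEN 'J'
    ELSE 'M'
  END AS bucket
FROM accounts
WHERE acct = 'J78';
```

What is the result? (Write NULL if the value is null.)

T

acct = J78: balance=20992, country=MX, age_days=2472.
balance < 14406 → false
balance < 36703 AND country <> 'UK' → true → T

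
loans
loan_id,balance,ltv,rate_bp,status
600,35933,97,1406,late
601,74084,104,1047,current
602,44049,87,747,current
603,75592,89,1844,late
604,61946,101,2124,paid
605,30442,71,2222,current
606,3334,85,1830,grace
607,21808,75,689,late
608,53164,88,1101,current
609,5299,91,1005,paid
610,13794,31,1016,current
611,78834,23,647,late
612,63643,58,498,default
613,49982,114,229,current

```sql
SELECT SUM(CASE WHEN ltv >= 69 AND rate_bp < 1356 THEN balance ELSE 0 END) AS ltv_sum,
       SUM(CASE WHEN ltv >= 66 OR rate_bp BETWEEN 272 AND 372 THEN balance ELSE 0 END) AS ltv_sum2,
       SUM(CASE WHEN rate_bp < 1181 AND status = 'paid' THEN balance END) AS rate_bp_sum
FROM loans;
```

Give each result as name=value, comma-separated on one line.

[ltv_sum: ltv >= 69 AND rate_bp < 1356]
loan_id=600: ✗
loan_id=601: ✓ → 74084
loan_id=602: ✓ → 44049
loan_id=603: ✗
loan_id=604: ✗
loan_id=605: ✗
loan_id=606: ✗
loan_id=607: ✓ → 21808
loan_id=608: ✓ → 53164
loan_id=609: ✓ → 5299
loan_id=610: ✗
loan_id=611: ✗
loan_id=612: ✗
loan_id=613: ✓ → 49982
ltv_sum = 74084 + 44049 + 21808 + 53164 + 5299 + 49982 = 248386
—
[ltv_sum2: ltv >= 66 OR rate_bp BETWEEN 272 AND 372]
loan_id=600: ✓ → 35933
loan_id=601: ✓ → 74084
loan_id=602: ✓ → 44049
loan_id=603: ✓ → 75592
loan_id=604: ✓ → 61946
loan_id=605: ✓ → 30442
loan_id=606: ✓ → 3334
loan_id=607: ✓ → 21808
loan_id=608: ✓ → 53164
loan_id=609: ✓ → 5299
loan_id=610: ✗
loan_id=611: ✗
loan_id=612: ✗
loan_id=613: ✓ → 49982
ltv_sum2 = 35933 + 74084 + 44049 + 75592 + 61946 + 30442 + 3334 + 21808 + 53164 + 5299 + 49982 = 455633
—
[rate_bp_sum: rate_bp < 1181 AND status = 'paid']
loan_id=600: ✗
loan_id=601: ✗
loan_id=602: ✗
loan_id=603: ✗
loan_id=604: ✗
loan_id=605: ✗
loan_id=606: ✗
loan_id=607: ✗
loan_id=608: ✗
loan_id=609: ✓ → 5299
loan_id=610: ✗
loan_id=611: ✗
loan_id=612: ✗
loan_id=613: ✗
rate_bp_sum = 5299

ltv_sum=248386, ltv_sum2=455633, rate_bp_sum=5299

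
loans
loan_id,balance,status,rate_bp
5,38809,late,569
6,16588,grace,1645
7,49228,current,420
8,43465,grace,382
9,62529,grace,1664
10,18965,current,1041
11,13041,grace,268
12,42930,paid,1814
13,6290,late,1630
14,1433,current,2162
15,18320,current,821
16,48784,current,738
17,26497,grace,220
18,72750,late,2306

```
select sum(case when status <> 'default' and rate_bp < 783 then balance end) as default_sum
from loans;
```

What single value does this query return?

loan_id=5: ✓ → 38809
loan_id=6: ✗
loan_id=7: ✓ → 49228
loan_id=8: ✓ → 43465
loan_id=9: ✗
loan_id=10: ✗
loan_id=11: ✓ → 13041
loan_id=12: ✗
loan_id=13: ✗
loan_id=14: ✗
loan_id=15: ✗
loan_id=16: ✓ → 48784
loan_id=17: ✓ → 26497
loan_id=18: ✗
default_sum = 38809 + 49228 + 43465 + 13041 + 48784 + 26497 = 219824

219824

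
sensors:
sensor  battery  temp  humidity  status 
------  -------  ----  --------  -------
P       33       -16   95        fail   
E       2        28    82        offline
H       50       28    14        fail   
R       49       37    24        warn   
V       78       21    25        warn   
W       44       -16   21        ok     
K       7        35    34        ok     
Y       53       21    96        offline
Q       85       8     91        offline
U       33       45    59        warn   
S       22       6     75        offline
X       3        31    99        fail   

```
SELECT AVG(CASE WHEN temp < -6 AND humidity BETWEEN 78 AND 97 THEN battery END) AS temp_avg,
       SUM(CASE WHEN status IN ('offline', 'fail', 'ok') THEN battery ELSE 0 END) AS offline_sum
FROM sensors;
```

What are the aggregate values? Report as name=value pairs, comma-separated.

[temp_avg: temp < -6 AND humidity BETWEEN 78 AND 97]
sensor=P: ✓ → 33
sensor=E: ✗
sensor=H: ✗
sensor=R: ✗
sensor=V: ✗
sensor=W: ✗
sensor=K: ✗
sensor=Y: ✗
sensor=Q: ✗
sensor=U: ✗
sensor=S: ✗
sensor=X: ✗
temp_avg = 33
—
[offline_sum: status IN ('offline', 'fail', 'ok')]
sensor=P: ✓ → 33
sensor=E: ✓ → 2
sensor=H: ✓ → 50
sensor=R: ✗
sensor=V: ✗
sensor=W: ✓ → 44
sensor=K: ✓ → 7
sensor=Y: ✓ → 53
sensor=Q: ✓ → 85
sensor=U: ✗
sensor=S: ✓ → 22
sensor=X: ✓ → 3
offline_sum = 33 + 2 + 50 + 44 + 7 + 53 + 85 + 22 + 3 = 299

temp_avg=33, offline_sum=299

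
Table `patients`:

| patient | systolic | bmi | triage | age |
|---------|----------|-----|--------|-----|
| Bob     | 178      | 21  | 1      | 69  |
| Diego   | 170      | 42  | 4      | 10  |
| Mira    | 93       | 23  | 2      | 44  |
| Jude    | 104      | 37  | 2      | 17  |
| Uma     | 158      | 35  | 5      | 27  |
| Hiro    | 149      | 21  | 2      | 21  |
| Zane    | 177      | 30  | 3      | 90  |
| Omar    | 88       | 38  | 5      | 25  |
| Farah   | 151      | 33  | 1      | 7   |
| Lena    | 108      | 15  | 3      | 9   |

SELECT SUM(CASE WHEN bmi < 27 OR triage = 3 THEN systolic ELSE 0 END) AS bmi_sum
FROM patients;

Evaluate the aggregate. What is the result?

705

patient=Bob: ✓ → 178
patient=Diego: ✗
patient=Mira: ✓ → 93
patient=Jude: ✗
patient=Uma: ✗
patient=Hiro: ✓ → 149
patient=Zane: ✓ → 177
patient=Omar: ✗
patient=Farah: ✗
patient=Lena: ✓ → 108
bmi_sum = 178 + 93 + 149 + 177 + 108 = 705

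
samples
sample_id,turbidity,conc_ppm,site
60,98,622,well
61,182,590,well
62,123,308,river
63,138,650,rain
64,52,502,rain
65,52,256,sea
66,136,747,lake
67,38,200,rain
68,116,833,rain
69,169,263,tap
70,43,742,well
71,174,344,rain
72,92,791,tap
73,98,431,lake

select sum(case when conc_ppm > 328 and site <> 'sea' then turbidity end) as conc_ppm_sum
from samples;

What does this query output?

sample_id=60: ✓ → 98
sample_id=61: ✓ → 182
sample_id=62: ✗
sample_id=63: ✓ → 138
sample_id=64: ✓ → 52
sample_id=65: ✗
sample_id=66: ✓ → 136
sample_id=67: ✗
sample_id=68: ✓ → 116
sample_id=69: ✗
sample_id=70: ✓ → 43
sample_id=71: ✓ → 174
sample_id=72: ✓ → 92
sample_id=73: ✓ → 98
conc_ppm_sum = 98 + 182 + 138 + 52 + 136 + 116 + 43 + 174 + 92 + 98 = 1129

1129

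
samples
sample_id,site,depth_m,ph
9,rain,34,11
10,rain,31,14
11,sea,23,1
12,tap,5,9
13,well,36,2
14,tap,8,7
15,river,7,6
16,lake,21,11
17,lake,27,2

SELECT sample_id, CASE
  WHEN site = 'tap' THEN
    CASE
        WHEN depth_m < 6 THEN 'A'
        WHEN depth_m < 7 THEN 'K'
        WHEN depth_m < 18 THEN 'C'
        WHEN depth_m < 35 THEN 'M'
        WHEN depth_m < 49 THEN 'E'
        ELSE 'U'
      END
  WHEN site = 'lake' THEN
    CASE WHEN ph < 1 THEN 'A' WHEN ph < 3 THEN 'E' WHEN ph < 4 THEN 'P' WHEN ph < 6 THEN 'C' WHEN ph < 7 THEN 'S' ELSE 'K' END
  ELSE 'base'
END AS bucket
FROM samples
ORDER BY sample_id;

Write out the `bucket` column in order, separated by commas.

sample_id=9: site='rain' → outer ELSE → base
sample_id=10: site='rain' → outer ELSE → base
sample_id=11: site='sea' → outer ELSE → base
sample_id=12: site='tap' → inner[depth_m < 6] → A
sample_id=13: site='well' → outer ELSE → base
sample_id=14: site='tap' → inner[depth_m < 18] → C
sample_id=15: site='river' → outer ELSE → base
sample_id=16: site='lake' → inner[ELSE] → K
sample_id=17: site='lake' → inner[ph < 3] → E

base, base, base, A, base, C, base, K, E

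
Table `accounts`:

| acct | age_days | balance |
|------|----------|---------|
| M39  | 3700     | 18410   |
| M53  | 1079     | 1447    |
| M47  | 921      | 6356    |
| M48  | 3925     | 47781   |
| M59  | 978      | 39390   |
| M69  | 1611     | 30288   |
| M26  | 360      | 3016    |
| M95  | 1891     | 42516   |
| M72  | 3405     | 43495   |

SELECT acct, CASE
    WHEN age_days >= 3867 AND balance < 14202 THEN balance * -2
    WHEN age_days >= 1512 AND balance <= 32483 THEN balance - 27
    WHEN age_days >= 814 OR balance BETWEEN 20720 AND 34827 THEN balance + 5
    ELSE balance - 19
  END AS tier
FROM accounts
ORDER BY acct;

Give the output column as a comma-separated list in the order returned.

2997, 18383, 6361, 47786, 1452, 39395, 30261, 43500, 42521

acct=M26: ELSE → 2997
acct=M39: age_days >= 1512 AND balance <= 32483 → 18383
acct=M47: age_days >= 814 OR balance BETWEEN 20720 AND 34827 → 6361
acct=M48: age_days >= 814 OR balance BETWEEN 20720 AND 34827 → 47786
acct=M53: age_days >= 814 OR balance BETWEEN 20720 AND 34827 → 1452
acct=M59: age_days >= 814 OR balance BETWEEN 20720 AND 34827 → 39395
acct=M69: age_days >= 1512 AND balance <= 32483 → 30261
acct=M72: age_days >= 814 OR balance BETWEEN 20720 AND 34827 → 43500
acct=M95: age_days >= 814 OR balance BETWEEN 20720 AND 34827 → 42521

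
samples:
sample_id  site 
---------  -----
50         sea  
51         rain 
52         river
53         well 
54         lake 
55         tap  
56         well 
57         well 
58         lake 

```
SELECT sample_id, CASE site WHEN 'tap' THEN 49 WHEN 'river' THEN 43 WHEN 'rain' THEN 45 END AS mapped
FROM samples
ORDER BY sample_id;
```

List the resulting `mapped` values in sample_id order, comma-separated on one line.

NULL, 45, 43, NULL, NULL, 49, NULL, NULL, NULL

sample_id=50: (no match → NULL) → NULL
sample_id=51: site='rain' → 45
sample_id=52: site='river' → 43
sample_id=53: (no match → NULL) → NULL
sample_id=54: (no match → NULL) → NULL
sample_id=55: site='tap' → 49
sample_id=56: (no match → NULL) → NULL
sample_id=57: (no match → NULL) → NULL
sample_id=58: (no match → NULL) → NULL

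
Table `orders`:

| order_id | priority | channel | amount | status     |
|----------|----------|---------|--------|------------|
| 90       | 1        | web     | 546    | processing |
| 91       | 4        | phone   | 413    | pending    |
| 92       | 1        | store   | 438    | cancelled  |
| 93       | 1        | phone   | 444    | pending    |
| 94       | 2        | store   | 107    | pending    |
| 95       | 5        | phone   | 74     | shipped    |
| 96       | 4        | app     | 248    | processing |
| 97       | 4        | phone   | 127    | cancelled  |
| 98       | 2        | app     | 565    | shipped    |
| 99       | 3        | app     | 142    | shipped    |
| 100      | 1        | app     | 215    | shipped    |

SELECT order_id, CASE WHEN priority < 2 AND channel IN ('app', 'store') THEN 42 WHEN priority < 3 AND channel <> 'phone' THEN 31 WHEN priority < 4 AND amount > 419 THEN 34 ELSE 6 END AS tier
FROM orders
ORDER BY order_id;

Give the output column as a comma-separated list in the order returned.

31, 6, 42, 34, 31, 6, 6, 6, 31, 6, 42

order_id=90: priority < 3 AND channel <> 'phone' → 31
order_id=91: ELSE → 6
order_id=92: priority < 2 AND channel IN ('app', 'store') → 42
order_id=93: priority < 4 AND amount > 419 → 34
order_id=94: priority < 3 AND channel <> 'phone' → 31
order_id=95: ELSE → 6
order_id=96: ELSE → 6
order_id=97: ELSE → 6
order_id=98: priority < 3 AND channel <> 'phone' → 31
order_id=99: ELSE → 6
order_id=100: priority < 2 AND channel IN ('app', 'store') → 42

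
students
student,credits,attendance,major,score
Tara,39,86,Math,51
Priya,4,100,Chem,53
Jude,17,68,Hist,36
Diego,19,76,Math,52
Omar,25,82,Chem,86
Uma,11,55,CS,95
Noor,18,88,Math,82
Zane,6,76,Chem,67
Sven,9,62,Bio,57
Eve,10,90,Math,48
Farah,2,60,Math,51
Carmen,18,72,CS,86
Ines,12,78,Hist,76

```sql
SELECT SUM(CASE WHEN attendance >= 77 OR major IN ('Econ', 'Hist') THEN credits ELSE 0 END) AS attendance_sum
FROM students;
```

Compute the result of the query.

student=Tara: ✓ → 39
student=Priya: ✓ → 4
student=Jude: ✓ → 17
student=Diego: ✗
student=Omar: ✓ → 25
student=Uma: ✗
student=Noor: ✓ → 18
student=Zane: ✗
student=Sven: ✗
student=Eve: ✓ → 10
student=Farah: ✗
student=Carmen: ✗
student=Ines: ✓ → 12
attendance_sum = 39 + 4 + 17 + 25 + 18 + 10 + 12 = 125

125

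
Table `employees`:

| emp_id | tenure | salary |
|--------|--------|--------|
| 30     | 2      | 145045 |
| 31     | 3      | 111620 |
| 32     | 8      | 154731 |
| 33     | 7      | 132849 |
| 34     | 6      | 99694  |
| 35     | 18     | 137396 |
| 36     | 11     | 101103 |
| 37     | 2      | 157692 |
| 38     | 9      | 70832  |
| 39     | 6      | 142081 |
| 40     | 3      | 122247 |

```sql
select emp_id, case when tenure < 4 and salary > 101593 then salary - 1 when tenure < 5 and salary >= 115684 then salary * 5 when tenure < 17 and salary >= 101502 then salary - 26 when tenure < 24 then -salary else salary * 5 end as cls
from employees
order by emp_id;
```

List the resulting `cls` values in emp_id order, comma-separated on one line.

emp_id=30: tenure < 4 and salary > 101593 → 145044
emp_id=31: tenure < 4 and salary > 101593 → 111619
emp_id=32: tenure < 17 and salary >= 101502 → 154705
emp_id=33: tenure < 17 and salary >= 101502 → 132823
emp_id=34: tenure < 24 → -99694
emp_id=35: tenure < 24 → -137396
emp_id=36: tenure < 24 → -101103
emp_id=37: tenure < 4 and salary > 101593 → 157691
emp_id=38: tenure < 24 → -70832
emp_id=39: tenure < 17 and salary >= 101502 → 142055
emp_id=40: tenure < 4 and salary > 101593 → 122246

145044, 111619, 154705, 132823, -99694, -137396, -101103, 157691, -70832, 142055, 122246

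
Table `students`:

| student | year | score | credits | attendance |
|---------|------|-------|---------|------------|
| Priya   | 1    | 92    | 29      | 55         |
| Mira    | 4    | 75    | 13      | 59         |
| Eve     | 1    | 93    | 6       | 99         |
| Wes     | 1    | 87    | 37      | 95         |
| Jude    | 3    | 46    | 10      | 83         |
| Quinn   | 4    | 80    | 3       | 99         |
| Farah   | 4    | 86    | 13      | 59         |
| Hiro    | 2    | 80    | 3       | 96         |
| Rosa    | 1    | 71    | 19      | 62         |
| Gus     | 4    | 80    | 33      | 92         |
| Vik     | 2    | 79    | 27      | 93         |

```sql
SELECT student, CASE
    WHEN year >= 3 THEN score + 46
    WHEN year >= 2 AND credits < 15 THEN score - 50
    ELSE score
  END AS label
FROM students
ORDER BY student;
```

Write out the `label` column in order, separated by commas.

93, 132, 126, 30, 92, 121, 92, 126, 71, 79, 87

student=Eve: ELSE → 93
student=Farah: year >= 3 → 132
student=Gus: year >= 3 → 126
student=Hiro: year >= 2 AND credits < 15 → 30
student=Jude: year >= 3 → 92
student=Mira: year >= 3 → 121
student=Priya: ELSE → 92
student=Quinn: year >= 3 → 126
student=Rosa: ELSE → 71
student=Vik: ELSE → 79
student=Wes: ELSE → 87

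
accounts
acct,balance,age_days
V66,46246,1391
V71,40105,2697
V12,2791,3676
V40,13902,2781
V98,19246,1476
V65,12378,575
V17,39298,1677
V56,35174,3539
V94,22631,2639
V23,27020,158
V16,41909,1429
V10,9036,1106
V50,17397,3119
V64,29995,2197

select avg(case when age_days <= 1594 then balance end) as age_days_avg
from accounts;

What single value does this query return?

acct=V66: ✓ → 46246
acct=V71: ✗
acct=V12: ✗
acct=V40: ✗
acct=V98: ✓ → 19246
acct=V65: ✓ → 12378
acct=V17: ✗
acct=V56: ✗
acct=V94: ✗
acct=V23: ✓ → 27020
acct=V16: ✓ → 41909
acct=V10: ✓ → 9036
acct=V50: ✗
acct=V64: ✗
age_days_avg = (46246 + 19246 + 12378 + 27020 + 41909 + 9036) / 6 = 25972.5

25972.5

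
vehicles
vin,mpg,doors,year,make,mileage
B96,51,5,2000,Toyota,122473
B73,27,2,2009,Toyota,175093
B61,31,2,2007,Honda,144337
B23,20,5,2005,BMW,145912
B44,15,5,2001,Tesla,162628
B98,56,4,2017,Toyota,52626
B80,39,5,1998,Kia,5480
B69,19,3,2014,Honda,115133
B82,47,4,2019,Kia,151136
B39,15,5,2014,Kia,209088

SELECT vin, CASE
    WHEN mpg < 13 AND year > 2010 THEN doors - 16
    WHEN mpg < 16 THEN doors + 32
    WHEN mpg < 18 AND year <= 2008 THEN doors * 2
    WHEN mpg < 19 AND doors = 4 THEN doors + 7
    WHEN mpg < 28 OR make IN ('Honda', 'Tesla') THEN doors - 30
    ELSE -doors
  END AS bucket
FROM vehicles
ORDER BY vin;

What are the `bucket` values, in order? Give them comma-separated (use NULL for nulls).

-25, 37, 37, -28, -27, -28, -5, -4, -5, -4

vin=B23: mpg < 28 OR make IN ('Honda', 'Tesla') → -25
vin=B39: mpg < 16 → 37
vin=B44: mpg < 16 → 37
vin=B61: mpg < 28 OR make IN ('Honda', 'Tesla') → -28
vin=B69: mpg < 28 OR make IN ('Honda', 'Tesla') → -27
vin=B73: mpg < 28 OR make IN ('Honda', 'Tesla') → -28
vin=B80: ELSE → -5
vin=B82: ELSE → -4
vin=B96: ELSE → -5
vin=B98: ELSE → -4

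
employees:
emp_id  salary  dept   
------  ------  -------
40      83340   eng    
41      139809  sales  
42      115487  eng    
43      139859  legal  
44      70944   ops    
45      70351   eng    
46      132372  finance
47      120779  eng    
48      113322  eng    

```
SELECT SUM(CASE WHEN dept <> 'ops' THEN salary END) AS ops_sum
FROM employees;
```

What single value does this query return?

915319

emp_id=40: ✓ → 83340
emp_id=41: ✓ → 139809
emp_id=42: ✓ → 115487
emp_id=43: ✓ → 139859
emp_id=44: ✗
emp_id=45: ✓ → 70351
emp_id=46: ✓ → 132372
emp_id=47: ✓ → 120779
emp_id=48: ✓ → 113322
ops_sum = 83340 + 139809 + 115487 + 139859 + 70351 + 132372 + 120779 + 113322 = 915319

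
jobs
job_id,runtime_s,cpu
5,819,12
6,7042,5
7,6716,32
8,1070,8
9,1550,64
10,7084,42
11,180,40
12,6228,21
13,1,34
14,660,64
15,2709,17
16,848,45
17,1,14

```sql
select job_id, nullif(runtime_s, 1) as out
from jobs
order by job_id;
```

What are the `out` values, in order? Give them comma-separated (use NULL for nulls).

819, 7042, 6716, 1070, 1550, 7084, 180, 6228, NULL, 660, 2709, 848, NULL

job_id=5: runtime_s=819 vs 1: differ → 819
job_id=6: runtime_s=7042 vs 1: differ → 7042
job_id=7: runtime_s=6716 vs 1: differ → 6716
job_id=8: runtime_s=1070 vs 1: differ → 1070
job_id=9: runtime_s=1550 vs 1: differ → 1550
job_id=10: runtime_s=7084 vs 1: differ → 7084
job_id=11: runtime_s=180 vs 1: differ → 180
job_id=12: runtime_s=6228 vs 1: differ → 6228
job_id=13: runtime_s=1 vs 1: equal → NULL
job_id=14: runtime_s=660 vs 1: differ → 660
job_id=15: runtime_s=2709 vs 1: differ → 2709
job_id=16: runtime_s=848 vs 1: differ → 848
job_id=17: runtime_s=1 vs 1: equal → NULL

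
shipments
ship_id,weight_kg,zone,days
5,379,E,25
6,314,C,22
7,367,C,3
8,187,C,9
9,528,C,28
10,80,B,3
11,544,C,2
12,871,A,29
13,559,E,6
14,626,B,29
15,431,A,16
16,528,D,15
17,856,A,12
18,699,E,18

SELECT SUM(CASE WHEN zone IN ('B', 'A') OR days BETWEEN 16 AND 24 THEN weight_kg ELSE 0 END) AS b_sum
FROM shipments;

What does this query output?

3877

ship_id=5: ✗
ship_id=6: ✓ → 314
ship_id=7: ✗
ship_id=8: ✗
ship_id=9: ✗
ship_id=10: ✓ → 80
ship_id=11: ✗
ship_id=12: ✓ → 871
ship_id=13: ✗
ship_id=14: ✓ → 626
ship_id=15: ✓ → 431
ship_id=16: ✗
ship_id=17: ✓ → 856
ship_id=18: ✓ → 699
b_sum = 314 + 80 + 871 + 626 + 431 + 856 + 699 = 3877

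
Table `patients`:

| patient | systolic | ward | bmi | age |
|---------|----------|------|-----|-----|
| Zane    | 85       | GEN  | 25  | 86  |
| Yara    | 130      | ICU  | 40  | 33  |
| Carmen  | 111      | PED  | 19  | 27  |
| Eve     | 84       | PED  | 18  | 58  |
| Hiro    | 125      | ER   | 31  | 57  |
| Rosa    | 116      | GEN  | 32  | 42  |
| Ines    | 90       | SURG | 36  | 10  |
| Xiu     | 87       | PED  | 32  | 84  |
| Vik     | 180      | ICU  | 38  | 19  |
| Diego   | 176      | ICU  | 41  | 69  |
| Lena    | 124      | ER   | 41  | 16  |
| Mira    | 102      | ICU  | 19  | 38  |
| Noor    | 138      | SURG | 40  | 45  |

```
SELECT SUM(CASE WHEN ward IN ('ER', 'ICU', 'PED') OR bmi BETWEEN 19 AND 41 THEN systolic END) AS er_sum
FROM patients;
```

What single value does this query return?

patient=Zane: ✓ → 85
patient=Yara: ✓ → 130
patient=Carmen: ✓ → 111
patient=Eve: ✓ → 84
patient=Hiro: ✓ → 125
patient=Rosa: ✓ → 116
patient=Ines: ✓ → 90
patient=Xiu: ✓ → 87
patient=Vik: ✓ → 180
patient=Diego: ✓ → 176
patient=Lena: ✓ → 124
patient=Mira: ✓ → 102
patient=Noor: ✓ → 138
er_sum = 85 + 130 + 111 + 84 + 125 + 116 + 90 + 87 + 180 + 176 + 124 + 102 + 138 = 1548

1548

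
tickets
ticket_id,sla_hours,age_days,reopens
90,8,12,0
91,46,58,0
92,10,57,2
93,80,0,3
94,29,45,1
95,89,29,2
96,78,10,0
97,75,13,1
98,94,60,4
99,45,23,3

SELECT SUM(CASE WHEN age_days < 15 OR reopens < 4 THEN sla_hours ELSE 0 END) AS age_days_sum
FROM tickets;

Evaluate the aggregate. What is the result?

460

ticket_id=90: ✓ → 8
ticket_id=91: ✓ → 46
ticket_id=92: ✓ → 10
ticket_id=93: ✓ → 80
ticket_id=94: ✓ → 29
ticket_id=95: ✓ → 89
ticket_id=96: ✓ → 78
ticket_id=97: ✓ → 75
ticket_id=98: ✗
ticket_id=99: ✓ → 45
age_days_sum = 8 + 46 + 10 + 80 + 29 + 89 + 78 + 75 + 45 = 460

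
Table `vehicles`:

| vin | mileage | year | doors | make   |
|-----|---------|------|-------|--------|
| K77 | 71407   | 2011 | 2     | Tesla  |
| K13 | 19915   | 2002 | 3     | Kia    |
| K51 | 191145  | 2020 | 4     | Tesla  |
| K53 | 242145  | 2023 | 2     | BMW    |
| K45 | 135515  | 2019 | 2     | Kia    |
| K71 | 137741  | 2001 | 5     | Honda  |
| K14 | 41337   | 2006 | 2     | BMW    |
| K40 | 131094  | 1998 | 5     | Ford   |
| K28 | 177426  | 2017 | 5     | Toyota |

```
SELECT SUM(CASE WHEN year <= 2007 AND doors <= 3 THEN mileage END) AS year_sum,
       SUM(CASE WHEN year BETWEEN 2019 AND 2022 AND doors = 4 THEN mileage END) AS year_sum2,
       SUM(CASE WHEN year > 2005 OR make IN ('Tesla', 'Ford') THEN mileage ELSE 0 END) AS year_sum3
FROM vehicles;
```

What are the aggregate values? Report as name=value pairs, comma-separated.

[year_sum: year <= 2007 AND doors <= 3]
vin=K77: ✗
vin=K13: ✓ → 19915
vin=K51: ✗
vin=K53: ✗
vin=K45: ✗
vin=K71: ✗
vin=K14: ✓ → 41337
vin=K40: ✗
vin=K28: ✗
year_sum = 19915 + 41337 = 61252
—
[year_sum2: year BETWEEN 2019 AND 2022 AND doors = 4]
vin=K77: ✗
vin=K13: ✗
vin=K51: ✓ → 191145
vin=K53: ✗
vin=K45: ✗
vin=K71: ✗
vin=K14: ✗
vin=K40: ✗
vin=K28: ✗
year_sum2 = 191145
—
[year_sum3: year > 2005 OR make IN ('Tesla', 'Ford')]
vin=K77: ✓ → 71407
vin=K13: ✗
vin=K51: ✓ → 191145
vin=K53: ✓ → 242145
vin=K45: ✓ → 135515
vin=K71: ✗
vin=K14: ✓ → 41337
vin=K40: ✓ → 131094
vin=K28: ✓ → 177426
year_sum3 = 71407 + 191145 + 242145 + 135515 + 41337 + 131094 + 177426 = 990069

year_sum=61252, year_sum2=191145, year_sum3=990069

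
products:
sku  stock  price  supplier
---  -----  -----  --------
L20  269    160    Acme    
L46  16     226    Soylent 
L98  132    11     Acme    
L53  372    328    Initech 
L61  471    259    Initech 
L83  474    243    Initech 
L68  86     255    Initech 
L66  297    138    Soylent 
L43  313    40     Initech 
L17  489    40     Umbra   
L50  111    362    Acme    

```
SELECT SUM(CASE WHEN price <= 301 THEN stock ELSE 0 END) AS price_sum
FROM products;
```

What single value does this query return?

sku=L20: ✓ → 269
sku=L46: ✓ → 16
sku=L98: ✓ → 132
sku=L53: ✗
sku=L61: ✓ → 471
sku=L83: ✓ → 474
sku=L68: ✓ → 86
sku=L66: ✓ → 297
sku=L43: ✓ → 313
sku=L17: ✓ → 489
sku=L50: ✗
price_sum = 269 + 16 + 132 + 471 + 474 + 86 + 297 + 313 + 489 = 2547

2547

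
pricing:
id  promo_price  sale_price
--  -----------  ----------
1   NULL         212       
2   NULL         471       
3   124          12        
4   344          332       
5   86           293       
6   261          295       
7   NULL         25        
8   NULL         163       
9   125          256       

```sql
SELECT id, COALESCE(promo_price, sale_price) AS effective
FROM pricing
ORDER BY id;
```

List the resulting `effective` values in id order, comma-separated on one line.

id=1: promo_price=NULL, sale_price=212 → 212
id=2: promo_price=NULL, sale_price=471 → 471
id=3: promo_price=124 → 124
id=4: promo_price=344 → 344
id=5: promo_price=86 → 86
id=6: promo_price=261 → 261
id=7: promo_price=NULL, sale_price=25 → 25
id=8: promo_price=NULL, sale_price=163 → 163
id=9: promo_price=125 → 125

212, 471, 124, 344, 86, 261, 25, 163, 125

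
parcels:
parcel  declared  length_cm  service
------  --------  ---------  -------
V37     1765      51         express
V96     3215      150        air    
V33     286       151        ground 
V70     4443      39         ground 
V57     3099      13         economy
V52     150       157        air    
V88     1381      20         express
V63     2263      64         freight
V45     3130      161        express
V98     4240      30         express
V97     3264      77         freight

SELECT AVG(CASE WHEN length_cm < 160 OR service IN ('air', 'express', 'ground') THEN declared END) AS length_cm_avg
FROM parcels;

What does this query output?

2476

parcel=V37: ✓ → 1765
parcel=V96: ✓ → 3215
parcel=V33: ✓ → 286
parcel=V70: ✓ → 4443
parcel=V57: ✓ → 3099
parcel=V52: ✓ → 150
parcel=V88: ✓ → 1381
parcel=V63: ✓ → 2263
parcel=V45: ✓ → 3130
parcel=V98: ✓ → 4240
parcel=V97: ✓ → 3264
length_cm_avg = (1765 + 3215 + 286 + 4443 + 3099 + 150 + 1381 + 2263 + 3130 + 4240 + 3264) / 11 = 2476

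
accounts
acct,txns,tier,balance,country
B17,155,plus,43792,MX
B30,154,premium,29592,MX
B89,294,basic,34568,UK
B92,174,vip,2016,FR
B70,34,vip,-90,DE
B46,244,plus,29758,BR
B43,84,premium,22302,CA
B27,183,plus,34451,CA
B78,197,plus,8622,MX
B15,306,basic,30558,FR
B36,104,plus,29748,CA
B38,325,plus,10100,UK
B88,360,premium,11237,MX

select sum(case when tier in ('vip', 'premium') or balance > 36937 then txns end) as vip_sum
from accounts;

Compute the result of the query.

961

acct=B17: ✓ → 155
acct=B30: ✓ → 154
acct=B89: ✗
acct=B92: ✓ → 174
acct=B70: ✓ → 34
acct=B46: ✗
acct=B43: ✓ → 84
acct=B27: ✗
acct=B78: ✗
acct=B15: ✗
acct=B36: ✗
acct=B38: ✗
acct=B88: ✓ → 360
vip_sum = 155 + 154 + 174 + 34 + 84 + 360 = 961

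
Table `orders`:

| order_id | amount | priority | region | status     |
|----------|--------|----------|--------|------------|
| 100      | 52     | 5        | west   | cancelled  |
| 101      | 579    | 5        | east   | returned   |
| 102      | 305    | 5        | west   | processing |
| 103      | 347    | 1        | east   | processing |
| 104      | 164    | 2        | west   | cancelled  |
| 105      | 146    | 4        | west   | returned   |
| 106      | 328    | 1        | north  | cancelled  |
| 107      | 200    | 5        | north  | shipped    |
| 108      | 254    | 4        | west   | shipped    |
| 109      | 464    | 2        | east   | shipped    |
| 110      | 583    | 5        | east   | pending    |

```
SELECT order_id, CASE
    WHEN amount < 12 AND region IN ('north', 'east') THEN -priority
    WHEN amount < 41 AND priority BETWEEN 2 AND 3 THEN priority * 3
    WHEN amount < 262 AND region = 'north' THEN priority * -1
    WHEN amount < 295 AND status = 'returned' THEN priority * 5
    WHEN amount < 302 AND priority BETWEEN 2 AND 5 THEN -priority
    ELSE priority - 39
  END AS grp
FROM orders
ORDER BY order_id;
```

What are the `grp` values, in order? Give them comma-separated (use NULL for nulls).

order_id=100: amount < 302 AND priority BETWEEN 2 AND 5 → -5
order_id=101: ELSE → -34
order_id=102: ELSE → -34
order_id=103: ELSE → -38
order_id=104: amount < 302 AND priority BETWEEN 2 AND 5 → -2
order_id=105: amount < 295 AND status = 'returned' → 20
order_id=106: ELSE → -38
order_id=107: amount < 262 AND region = 'north' → -5
order_id=108: amount < 302 AND priority BETWEEN 2 AND 5 → -4
order_id=109: ELSE → -37
order_id=110: ELSE → -34

-5, -34, -34, -38, -2, 20, -38, -5, -4, -37, -34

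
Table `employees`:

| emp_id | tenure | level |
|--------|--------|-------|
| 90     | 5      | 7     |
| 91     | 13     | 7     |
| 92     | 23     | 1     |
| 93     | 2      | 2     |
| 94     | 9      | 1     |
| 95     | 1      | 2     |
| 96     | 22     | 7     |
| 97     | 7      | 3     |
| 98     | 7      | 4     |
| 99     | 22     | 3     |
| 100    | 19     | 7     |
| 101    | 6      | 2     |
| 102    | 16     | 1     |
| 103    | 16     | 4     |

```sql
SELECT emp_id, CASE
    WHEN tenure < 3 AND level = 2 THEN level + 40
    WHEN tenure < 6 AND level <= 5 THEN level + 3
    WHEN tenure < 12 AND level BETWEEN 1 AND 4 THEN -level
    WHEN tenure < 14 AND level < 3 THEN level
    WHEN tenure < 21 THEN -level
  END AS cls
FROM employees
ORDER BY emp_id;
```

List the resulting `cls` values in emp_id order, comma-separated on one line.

emp_id=90: tenure < 21 → -7
emp_id=91: tenure < 21 → -7
emp_id=92: (no match → NULL) → NULL
emp_id=93: tenure < 3 AND level = 2 → 42
emp_id=94: tenure < 12 AND level BETWEEN 1 AND 4 → -1
emp_id=95: tenure < 3 AND level = 2 → 42
emp_id=96: (no match → NULL) → NULL
emp_id=97: tenure < 12 AND level BETWEEN 1 AND 4 → -3
emp_id=98: tenure < 12 AND level BETWEEN 1 AND 4 → -4
emp_id=99: (no match → NULL) → NULL
emp_id=100: tenure < 21 → -7
emp_id=101: tenure < 12 AND level BETWEEN 1 AND 4 → -2
emp_id=102: tenure < 21 → -1
emp_id=103: tenure < 21 → -4

-7, -7, NULL, 42, -1, 42, NULL, -3, -4, NULL, -7, -2, -1, -4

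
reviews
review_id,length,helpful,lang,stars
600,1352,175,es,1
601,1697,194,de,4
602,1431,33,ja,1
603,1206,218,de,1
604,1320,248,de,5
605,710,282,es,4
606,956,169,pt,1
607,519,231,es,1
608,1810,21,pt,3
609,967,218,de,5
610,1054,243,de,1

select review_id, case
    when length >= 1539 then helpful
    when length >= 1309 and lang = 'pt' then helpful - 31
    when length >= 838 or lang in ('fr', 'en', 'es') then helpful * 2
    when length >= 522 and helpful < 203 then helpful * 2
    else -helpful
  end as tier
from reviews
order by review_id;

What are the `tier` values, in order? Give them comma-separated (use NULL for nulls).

review_id=600: length >= 838 or lang in ('fr', 'en', 'es') → 350
review_id=601: length >= 1539 → 194
review_id=602: length >= 838 or lang in ('fr', 'en', 'es') → 66
review_id=603: length >= 838 or lang in ('fr', 'en', 'es') → 436
review_id=604: length >= 838 or lang in ('fr', 'en', 'es') → 496
review_id=605: length >= 838 or lang in ('fr', 'en', 'es') → 564
review_id=606: length >= 838 or lang in ('fr', 'en', 'es') → 338
review_id=607: length >= 838 or lang in ('fr', 'en', 'es') → 462
review_id=608: length >= 1539 → 21
review_id=609: length >= 838 or lang in ('fr', 'en', 'es') → 436
review_id=610: length >= 838 or lang in ('fr', 'en', 'es') → 486

350, 194, 66, 436, 496, 564, 338, 462, 21, 436, 486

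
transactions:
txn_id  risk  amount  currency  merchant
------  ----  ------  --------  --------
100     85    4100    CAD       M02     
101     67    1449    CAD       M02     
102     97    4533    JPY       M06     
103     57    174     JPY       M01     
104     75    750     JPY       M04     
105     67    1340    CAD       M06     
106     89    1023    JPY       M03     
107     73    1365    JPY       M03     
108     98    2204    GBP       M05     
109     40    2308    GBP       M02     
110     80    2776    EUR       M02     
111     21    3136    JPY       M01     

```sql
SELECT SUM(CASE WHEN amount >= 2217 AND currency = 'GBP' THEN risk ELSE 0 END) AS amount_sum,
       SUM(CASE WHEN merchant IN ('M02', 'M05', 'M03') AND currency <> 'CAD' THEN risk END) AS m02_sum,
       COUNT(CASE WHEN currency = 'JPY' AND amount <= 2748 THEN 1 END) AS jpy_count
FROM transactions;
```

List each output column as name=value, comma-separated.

[amount_sum: amount >= 2217 AND currency = 'GBP']
txn_id=100: ✗
txn_id=101: ✗
txn_id=102: ✗
txn_id=103: ✗
txn_id=104: ✗
txn_id=105: ✗
txn_id=106: ✗
txn_id=107: ✗
txn_id=108: ✗
txn_id=109: ✓ → 40
txn_id=110: ✗
txn_id=111: ✗
amount_sum = 40
—
[m02_sum: merchant IN ('M02', 'M05', 'M03') AND currency <> 'CAD']
txn_id=100: ✗
txn_id=101: ✗
txn_id=102: ✗
txn_id=103: ✗
txn_id=104: ✗
txn_id=105: ✗
txn_id=106: ✓ → 89
txn_id=107: ✓ → 73
txn_id=108: ✓ → 98
txn_id=109: ✓ → 40
txn_id=110: ✓ → 80
txn_id=111: ✗
m02_sum = 89 + 73 + 98 + 40 + 80 = 380
—
[jpy_count: currency = 'JPY' AND amount <= 2748]
txn_id=100: ✗
txn_id=101: ✗
txn_id=102: ✗
txn_id=103: ✓ → 1
txn_id=104: ✓ → 1
txn_id=105: ✗
txn_id=106: ✓ → 1
txn_id=107: ✓ → 1
txn_id=108: ✗
txn_id=109: ✗
txn_id=110: ✗
txn_id=111: ✗
jpy_count = COUNT(1, 1, 1, 1) = 4

amount_sum=40, m02_sum=380, jpy_count=4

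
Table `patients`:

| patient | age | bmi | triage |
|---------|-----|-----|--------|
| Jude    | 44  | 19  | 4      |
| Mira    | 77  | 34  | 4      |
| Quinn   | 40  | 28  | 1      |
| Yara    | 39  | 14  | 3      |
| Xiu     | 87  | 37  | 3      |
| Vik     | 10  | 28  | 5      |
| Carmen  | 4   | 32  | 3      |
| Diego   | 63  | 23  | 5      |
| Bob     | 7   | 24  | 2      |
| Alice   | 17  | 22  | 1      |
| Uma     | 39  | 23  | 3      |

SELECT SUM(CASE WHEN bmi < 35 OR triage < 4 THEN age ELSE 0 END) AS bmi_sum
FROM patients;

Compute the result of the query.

427

patient=Jude: ✓ → 44
patient=Mira: ✓ → 77
patient=Quinn: ✓ → 40
patient=Yara: ✓ → 39
patient=Xiu: ✓ → 87
patient=Vik: ✓ → 10
patient=Carmen: ✓ → 4
patient=Diego: ✓ → 63
patient=Bob: ✓ → 7
patient=Alice: ✓ → 17
patient=Uma: ✓ → 39
bmi_sum = 44 + 77 + 40 + 39 + 87 + 10 + 4 + 63 + 7 + 17 + 39 = 427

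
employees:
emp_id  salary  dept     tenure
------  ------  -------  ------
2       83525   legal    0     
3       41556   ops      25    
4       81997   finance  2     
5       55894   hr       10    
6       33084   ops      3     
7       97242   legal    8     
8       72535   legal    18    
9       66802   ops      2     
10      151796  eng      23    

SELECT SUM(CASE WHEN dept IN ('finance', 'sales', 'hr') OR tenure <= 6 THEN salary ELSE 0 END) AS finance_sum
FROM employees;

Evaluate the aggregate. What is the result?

321302

emp_id=2: ✓ → 83525
emp_id=3: ✗
emp_id=4: ✓ → 81997
emp_id=5: ✓ → 55894
emp_id=6: ✓ → 33084
emp_id=7: ✗
emp_id=8: ✗
emp_id=9: ✓ → 66802
emp_id=10: ✗
finance_sum = 83525 + 81997 + 55894 + 33084 + 66802 = 321302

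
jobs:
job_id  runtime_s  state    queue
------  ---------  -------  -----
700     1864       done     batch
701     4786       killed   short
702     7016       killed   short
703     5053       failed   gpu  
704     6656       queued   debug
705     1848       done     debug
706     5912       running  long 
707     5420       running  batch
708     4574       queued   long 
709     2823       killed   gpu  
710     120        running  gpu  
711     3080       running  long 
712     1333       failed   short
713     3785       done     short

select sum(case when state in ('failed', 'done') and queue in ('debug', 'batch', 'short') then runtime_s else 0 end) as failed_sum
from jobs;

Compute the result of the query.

8830

job_id=700: ✓ → 1864
job_id=701: ✗
job_id=702: ✗
job_id=703: ✗
job_id=704: ✗
job_id=705: ✓ → 1848
job_id=706: ✗
job_id=707: ✗
job_id=708: ✗
job_id=709: ✗
job_id=710: ✗
job_id=711: ✗
job_id=712: ✓ → 1333
job_id=713: ✓ → 3785
failed_sum = 1864 + 1848 + 1333 + 3785 = 8830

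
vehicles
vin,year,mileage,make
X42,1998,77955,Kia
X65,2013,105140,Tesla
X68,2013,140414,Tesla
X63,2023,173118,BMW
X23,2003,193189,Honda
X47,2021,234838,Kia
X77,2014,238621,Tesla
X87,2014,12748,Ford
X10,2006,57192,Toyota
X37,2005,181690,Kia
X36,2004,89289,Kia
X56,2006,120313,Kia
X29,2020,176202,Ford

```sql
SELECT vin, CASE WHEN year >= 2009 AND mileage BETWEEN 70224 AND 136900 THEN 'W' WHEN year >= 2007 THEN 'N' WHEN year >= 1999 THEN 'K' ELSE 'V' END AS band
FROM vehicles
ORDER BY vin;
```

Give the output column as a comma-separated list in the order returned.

K, K, N, K, K, V, N, K, N, W, N, N, N

vin=X10: year >= 1999 → K
vin=X23: year >= 1999 → K
vin=X29: year >= 2007 → N
vin=X36: year >= 1999 → K
vin=X37: year >= 1999 → K
vin=X42: ELSE → V
vin=X47: year >= 2007 → N
vin=X56: year >= 1999 → K
vin=X63: year >= 2007 → N
vin=X65: year >= 2009 AND mileage BETWEEN 70224 AND 136900 → W
vin=X68: year >= 2007 → N
vin=X77: year >= 2007 → N
vin=X87: year >= 2007 → N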